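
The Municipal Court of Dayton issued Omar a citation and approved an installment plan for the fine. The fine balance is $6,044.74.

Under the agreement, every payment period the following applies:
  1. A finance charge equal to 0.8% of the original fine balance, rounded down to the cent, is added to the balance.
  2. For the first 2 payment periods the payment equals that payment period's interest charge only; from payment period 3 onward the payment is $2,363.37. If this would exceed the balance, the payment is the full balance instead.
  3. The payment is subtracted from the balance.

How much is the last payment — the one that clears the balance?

# | Opening | Interest | Payment | End bal
1 | $6,044.74 | $48.35 | $48.35 | $6,044.74
2 | $6,044.74 | $48.35 | $48.35 | $6,044.74
3 | $6,044.74 | $48.35 | $2,363.37 | $3,729.72
4 | $3,729.72 | $48.35 | $2,363.37 | $1,414.70
5 | $1,414.70 | $48.35 | $1,463.05 | $0.00

$1,463.05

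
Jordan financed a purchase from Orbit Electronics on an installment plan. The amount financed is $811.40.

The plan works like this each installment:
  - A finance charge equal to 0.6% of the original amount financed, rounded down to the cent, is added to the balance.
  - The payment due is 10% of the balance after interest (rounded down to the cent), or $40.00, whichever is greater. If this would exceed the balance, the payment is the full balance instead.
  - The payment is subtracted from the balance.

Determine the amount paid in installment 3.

Installment 1: $811.40 +$4.86 interest = $816.26; pay $81.62 → $734.64
Installment 2: $734.64 +$4.86 interest = $739.50; pay $73.95 → $665.55
Installment 3: $665.55 +$4.86 interest = $670.41; pay $67.04 → $603.37

$67.04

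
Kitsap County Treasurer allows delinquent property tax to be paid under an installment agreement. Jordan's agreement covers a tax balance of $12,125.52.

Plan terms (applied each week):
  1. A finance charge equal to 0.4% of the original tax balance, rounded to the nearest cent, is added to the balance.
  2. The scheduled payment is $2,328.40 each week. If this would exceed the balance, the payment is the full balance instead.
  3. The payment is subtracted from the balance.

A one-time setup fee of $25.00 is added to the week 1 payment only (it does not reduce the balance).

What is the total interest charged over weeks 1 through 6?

Week 1: $12,125.52 +$48.50 interest = $12,174.02; pay $2,328.40 (+ $25.00 fee) → $9,845.62
Week 2: $9,845.62 +$48.50 interest = $9,894.12; pay $2,328.40 → $7,565.72
Week 3: $7,565.72 +$48.50 interest = $7,614.22; pay $2,328.40 → $5,285.82
Week 4: $5,285.82 +$48.50 interest = $5,334.32; pay $2,328.40 → $3,005.92
Week 5: $3,005.92 +$48.50 interest = $3,054.42; pay $2,328.40 → $726.02
Week 6: $726.02 +$48.50 interest = $774.52; pay $774.52 → $0.00
Total interest: $48.50 + $48.50 + $48.50 + $48.50 + $48.50 + $48.50 = $291.00

$291.00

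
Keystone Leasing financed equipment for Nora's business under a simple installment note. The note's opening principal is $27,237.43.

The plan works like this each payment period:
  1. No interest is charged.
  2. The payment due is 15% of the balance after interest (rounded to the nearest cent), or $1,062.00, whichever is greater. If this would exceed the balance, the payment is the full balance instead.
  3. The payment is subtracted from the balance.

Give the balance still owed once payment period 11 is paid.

$4,184.65

Payment period 1: opening $27,237.43; payment $4,085.61; balance $23,151.82
Payment period 2: opening $23,151.82; payment $3,472.77; balance $19,679.05
Payment period 3: opening $19,679.05; payment $2,951.86; balance $16,727.19
Payment period 4: opening $16,727.19; payment $2,509.08; balance $14,218.11
Payment period 5: opening $14,218.11; payment $2,132.72; balance $12,085.39
Payment period 6: opening $12,085.39; payment $1,812.81; balance $10,272.58
Payment period 7: opening $10,272.58; payment $1,540.89; balance $8,731.69
Payment period 8: opening $8,731.69; payment $1,309.75; balance $7,421.94
Payment period 9: opening $7,421.94; payment $1,113.29; balance $6,308.65
Payment period 10: opening $6,308.65; payment $1,062.00; balance $5,246.65
Payment period 11: opening $5,246.65; payment $1,062.00; balance $4,184.65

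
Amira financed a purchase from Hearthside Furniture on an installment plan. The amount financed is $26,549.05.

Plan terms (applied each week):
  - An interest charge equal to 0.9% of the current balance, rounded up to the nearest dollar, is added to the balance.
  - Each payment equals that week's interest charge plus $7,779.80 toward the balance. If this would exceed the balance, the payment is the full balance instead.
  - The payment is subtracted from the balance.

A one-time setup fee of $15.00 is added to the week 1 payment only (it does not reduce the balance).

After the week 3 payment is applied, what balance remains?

$3,209.65

Week 1: $26,549.05 +$239.00 interest = $26,788.05; pay $8,018.80 (+ $15.00 fee) → $18,769.25
Week 2: $18,769.25 +$169.00 interest = $18,938.25; pay $7,948.80 → $10,989.45
Week 3: $10,989.45 +$99.00 interest = $11,088.45; pay $7,878.80 → $3,209.65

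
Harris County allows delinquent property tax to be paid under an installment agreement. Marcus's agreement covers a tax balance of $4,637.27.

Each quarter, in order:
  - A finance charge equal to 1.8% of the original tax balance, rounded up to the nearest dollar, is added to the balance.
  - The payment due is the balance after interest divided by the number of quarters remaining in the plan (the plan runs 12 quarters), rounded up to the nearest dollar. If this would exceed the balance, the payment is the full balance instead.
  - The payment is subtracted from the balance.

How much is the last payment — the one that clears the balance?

Quarter 1: $4,637.27 +$84.00 interest = $4,721.27; pay $394.00 → $4,327.27
Quarter 2: $4,327.27 +$84.00 interest = $4,411.27; pay $402.00 → $4,009.27
Quarter 3: $4,009.27 +$84.00 interest = $4,093.27; pay $410.00 → $3,683.27
Quarter 4: $3,683.27 +$84.00 interest = $3,767.27; pay $419.00 → $3,348.27
Quarter 5: $3,348.27 +$84.00 interest = $3,432.27; pay $430.00 → $3,002.27
Quarter 6: $3,002.27 +$84.00 interest = $3,086.27; pay $441.00 → $2,645.27
Quarter 7: $2,645.27 +$84.00 interest = $2,729.27; pay $455.00 → $2,274.27
Quarter 8: $2,274.27 +$84.00 interest = $2,358.27; pay $472.00 → $1,886.27
Quarter 9: $1,886.27 +$84.00 interest = $1,970.27; pay $493.00 → $1,477.27
Quarter 10: $1,477.27 +$84.00 interest = $1,561.27; pay $521.00 → $1,040.27
Quarter 11: $1,040.27 +$84.00 interest = $1,124.27; pay $563.00 → $561.27
Quarter 12: $561.27 +$84.00 interest = $645.27; pay $645.27 → $0.00

$645.27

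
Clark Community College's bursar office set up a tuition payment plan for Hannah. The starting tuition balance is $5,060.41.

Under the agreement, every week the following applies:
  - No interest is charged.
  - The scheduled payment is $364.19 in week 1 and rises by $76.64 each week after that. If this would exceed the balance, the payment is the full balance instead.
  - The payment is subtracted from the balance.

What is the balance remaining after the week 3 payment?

Week 1: opening $5,060.41; payment $364.19; balance $4,696.22
Week 2: opening $4,696.22; payment $440.83; balance $4,255.39
Week 3: opening $4,255.39; payment $517.47; balance $3,737.92

$3,737.92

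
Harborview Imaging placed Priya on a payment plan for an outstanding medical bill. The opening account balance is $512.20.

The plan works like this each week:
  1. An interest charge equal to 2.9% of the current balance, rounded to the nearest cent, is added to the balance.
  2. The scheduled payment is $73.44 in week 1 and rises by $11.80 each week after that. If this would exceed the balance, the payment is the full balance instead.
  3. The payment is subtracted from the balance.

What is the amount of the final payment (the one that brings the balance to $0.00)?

# | Opening | Interest | Payment | End bal
1 | $512.20 | $14.85 | $73.44 | $453.61
2 | $453.61 | $13.15 | $85.24 | $381.52
3 | $381.52 | $11.06 | $97.04 | $295.54
4 | $295.54 | $8.57 | $108.84 | $195.27
5 | $195.27 | $5.66 | $120.64 | $80.29
6 | $80.29 | $2.33 | $82.62 | $0.00

$82.62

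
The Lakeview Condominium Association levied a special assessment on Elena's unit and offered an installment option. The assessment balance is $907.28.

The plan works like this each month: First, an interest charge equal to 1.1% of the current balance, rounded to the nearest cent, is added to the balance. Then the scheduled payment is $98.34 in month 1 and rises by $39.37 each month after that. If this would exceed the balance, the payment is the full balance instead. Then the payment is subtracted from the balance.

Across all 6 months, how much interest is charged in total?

# | Opening | Interest | Payment | End bal
1 | $907.28 | $9.98 | $98.34 | $818.92
2 | $818.92 | $9.01 | $137.71 | $690.22
3 | $690.22 | $7.59 | $177.08 | $520.73
4 | $520.73 | $5.73 | $216.45 | $310.01
5 | $310.01 | $3.41 | $255.82 | $57.60
6 | $57.60 | $0.63 | $58.23 | $0.00
Total interest: $9.98 + $9.01 + $7.59 + $5.73 + $3.41 + $0.63 = $36.35

$36.35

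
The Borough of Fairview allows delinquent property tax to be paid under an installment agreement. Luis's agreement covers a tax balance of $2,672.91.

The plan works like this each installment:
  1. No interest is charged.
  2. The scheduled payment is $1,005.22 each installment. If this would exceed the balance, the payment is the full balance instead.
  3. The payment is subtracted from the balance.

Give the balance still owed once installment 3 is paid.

$0.00

# | Opening | Payment | End bal
1 | $2,672.91 | $1,005.22 | $1,667.69
2 | $1,667.69 | $1,005.22 | $662.47
3 | $662.47 | $662.47 | $0.00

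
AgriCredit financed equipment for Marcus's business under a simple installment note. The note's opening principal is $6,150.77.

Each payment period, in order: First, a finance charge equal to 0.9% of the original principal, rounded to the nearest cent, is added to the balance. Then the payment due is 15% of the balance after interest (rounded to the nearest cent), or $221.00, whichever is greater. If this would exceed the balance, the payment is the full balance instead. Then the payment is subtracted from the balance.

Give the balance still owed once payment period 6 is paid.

$2,515.15

Payment period 1: $6,150.77 +$55.36 interest = $6,206.13; pay $930.92 → $5,275.21
Payment period 2: $5,275.21 +$55.36 interest = $5,330.57; pay $799.59 → $4,530.98
Payment period 3: $4,530.98 +$55.36 interest = $4,586.34; pay $687.95 → $3,898.39
Payment period 4: $3,898.39 +$55.36 interest = $3,953.75; pay $593.06 → $3,360.69
Payment period 5: $3,360.69 +$55.36 interest = $3,416.05; pay $512.41 → $2,903.64
Payment period 6: $2,903.64 +$55.36 interest = $2,959.00; pay $443.85 → $2,515.15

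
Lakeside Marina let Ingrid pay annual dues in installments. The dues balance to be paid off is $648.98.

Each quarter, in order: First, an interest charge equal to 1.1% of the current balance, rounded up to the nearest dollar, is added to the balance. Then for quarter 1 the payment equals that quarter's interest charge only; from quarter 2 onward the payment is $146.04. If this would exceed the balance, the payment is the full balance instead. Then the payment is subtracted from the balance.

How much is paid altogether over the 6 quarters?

Quarter 1: $648.98 +$8.00 interest = $656.98; pay $8.00 → $648.98
Quarter 2: $648.98 +$8.00 interest = $656.98; pay $146.04 → $510.94
Quarter 3: $510.94 +$6.00 interest = $516.94; pay $146.04 → $370.90
Quarter 4: $370.90 +$5.00 interest = $375.90; pay $146.04 → $229.86
Quarter 5: $229.86 +$3.00 interest = $232.86; pay $146.04 → $86.82
Quarter 6: $86.82 +$1.00 interest = $87.82; pay $87.82 → $0.00
Total paid: $679.98

$679.98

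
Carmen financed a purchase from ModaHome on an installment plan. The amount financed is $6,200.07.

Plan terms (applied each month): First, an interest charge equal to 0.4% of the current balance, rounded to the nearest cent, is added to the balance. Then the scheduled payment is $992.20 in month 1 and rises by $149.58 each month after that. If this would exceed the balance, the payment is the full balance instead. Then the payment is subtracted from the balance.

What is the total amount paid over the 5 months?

$6,279.23

# | Opening | Interest | Payment | End bal
1 | $6,200.07 | $24.80 | $992.20 | $5,232.67
2 | $5,232.67 | $20.93 | $1,141.78 | $4,111.82
3 | $4,111.82 | $16.45 | $1,291.36 | $2,836.91
4 | $2,836.91 | $11.35 | $1,440.94 | $1,407.32
5 | $1,407.32 | $5.63 | $1,412.95 | $0.00
Total paid: $6,279.23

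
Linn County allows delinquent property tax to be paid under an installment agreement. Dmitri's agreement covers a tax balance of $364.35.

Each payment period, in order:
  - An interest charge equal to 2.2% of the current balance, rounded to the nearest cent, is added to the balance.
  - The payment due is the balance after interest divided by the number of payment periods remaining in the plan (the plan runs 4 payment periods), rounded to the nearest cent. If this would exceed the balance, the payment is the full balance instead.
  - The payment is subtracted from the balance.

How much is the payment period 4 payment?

$99.37

Payment period 1: $364.35 +$8.02 interest = $372.37; pay $93.09 → $279.28
Payment period 2: $279.28 +$6.14 interest = $285.42; pay $95.14 → $190.28
Payment period 3: $190.28 +$4.19 interest = $194.47; pay $97.24 → $97.23
Payment period 4: $97.23 +$2.14 interest = $99.37; pay $99.37 → $0.00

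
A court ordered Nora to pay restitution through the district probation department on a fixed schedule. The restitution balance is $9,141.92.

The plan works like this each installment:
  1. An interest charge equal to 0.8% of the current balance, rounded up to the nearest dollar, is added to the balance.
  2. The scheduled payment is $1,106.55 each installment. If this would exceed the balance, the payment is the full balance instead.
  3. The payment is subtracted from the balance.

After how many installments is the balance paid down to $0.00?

9

Installment 1: opening $9,141.92; interest $74.00 → $9,215.92; payment $1,106.55; balance $8,109.37
Installment 2: opening $8,109.37; interest $65.00 → $8,174.37; payment $1,106.55; balance $7,067.82
Installment 3: opening $7,067.82; interest $57.00 → $7,124.82; payment $1,106.55; balance $6,018.27
Installment 4: opening $6,018.27; interest $49.00 → $6,067.27; payment $1,106.55; balance $4,960.72
Installment 5: opening $4,960.72; interest $40.00 → $5,000.72; payment $1,106.55; balance $3,894.17
Installment 6: opening $3,894.17; interest $32.00 → $3,926.17; payment $1,106.55; balance $2,819.62
Installment 7: opening $2,819.62; interest $23.00 → $2,842.62; payment $1,106.55; balance $1,736.07
Installment 8: opening $1,736.07; interest $14.00 → $1,750.07; payment $1,106.55; balance $643.52
Installment 9: opening $643.52; interest $6.00 → $649.52; payment $649.52; balance $0.00
Balance reaches $0.00 in installment 9.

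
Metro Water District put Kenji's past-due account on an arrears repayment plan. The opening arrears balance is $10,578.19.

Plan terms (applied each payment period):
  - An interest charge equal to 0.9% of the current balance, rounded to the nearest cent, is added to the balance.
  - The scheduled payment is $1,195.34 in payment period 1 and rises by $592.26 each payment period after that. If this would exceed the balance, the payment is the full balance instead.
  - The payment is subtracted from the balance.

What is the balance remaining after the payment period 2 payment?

$7,775.75

Payment period 1: opening $10,578.19; interest $95.20 → $10,673.39; payment $1,195.34; balance $9,478.05
Payment period 2: opening $9,478.05; interest $85.30 → $9,563.35; payment $1,787.60; balance $7,775.75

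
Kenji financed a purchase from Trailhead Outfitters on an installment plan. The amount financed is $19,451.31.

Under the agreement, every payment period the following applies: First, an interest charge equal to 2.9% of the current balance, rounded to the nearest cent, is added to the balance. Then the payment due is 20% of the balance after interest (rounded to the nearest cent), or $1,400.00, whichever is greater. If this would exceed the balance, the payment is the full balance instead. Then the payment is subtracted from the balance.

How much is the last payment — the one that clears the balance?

$965.29

Payment period 1: opening $19,451.31; interest $564.09 → $20,015.40; payment $4,003.08; balance $16,012.32
Payment period 2: opening $16,012.32; interest $464.36 → $16,476.68; payment $3,295.34; balance $13,181.34
Payment period 3: opening $13,181.34; interest $382.26 → $13,563.60; payment $2,712.72; balance $10,850.88
Payment period 4: opening $10,850.88; interest $314.68 → $11,165.56; payment $2,233.11; balance $8,932.45
Payment period 5: opening $8,932.45; interest $259.04 → $9,191.49; payment $1,838.30; balance $7,353.19
Payment period 6: opening $7,353.19; interest $213.24 → $7,566.43; payment $1,513.29; balance $6,053.14
Payment period 7: opening $6,053.14; interest $175.54 → $6,228.68; payment $1,400.00; balance $4,828.68
Payment period 8: opening $4,828.68; interest $140.03 → $4,968.71; payment $1,400.00; balance $3,568.71
Payment period 9: opening $3,568.71; interest $103.49 → $3,672.20; payment $1,400.00; balance $2,272.20
Payment period 10: opening $2,272.20; interest $65.89 → $2,338.09; payment $1,400.00; balance $938.09
Payment period 11: opening $938.09; interest $27.20 → $965.29; payment $965.29; balance $0.00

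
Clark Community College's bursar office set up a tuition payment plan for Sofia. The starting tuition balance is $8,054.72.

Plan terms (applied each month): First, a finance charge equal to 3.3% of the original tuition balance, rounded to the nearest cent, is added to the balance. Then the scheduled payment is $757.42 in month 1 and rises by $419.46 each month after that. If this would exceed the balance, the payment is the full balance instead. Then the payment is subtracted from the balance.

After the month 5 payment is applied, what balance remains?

Month 1: opening $8,054.72; interest $265.81 → $8,320.53; payment $757.42; balance $7,563.11
Month 2: opening $7,563.11; interest $265.81 → $7,828.92; payment $1,176.88; balance $6,652.04
Month 3: opening $6,652.04; interest $265.81 → $6,917.85; payment $1,596.34; balance $5,321.51
Month 4: opening $5,321.51; interest $265.81 → $5,587.32; payment $2,015.80; balance $3,571.52
Month 5: opening $3,571.52; interest $265.81 → $3,837.33; payment $2,435.26; balance $1,402.07

$1,402.07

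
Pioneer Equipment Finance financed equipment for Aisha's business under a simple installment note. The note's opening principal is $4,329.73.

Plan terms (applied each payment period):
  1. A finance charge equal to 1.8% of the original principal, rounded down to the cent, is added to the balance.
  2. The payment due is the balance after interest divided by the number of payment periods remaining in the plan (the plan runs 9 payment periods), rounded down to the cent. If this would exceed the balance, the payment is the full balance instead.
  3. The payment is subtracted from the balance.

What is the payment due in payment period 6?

$558.67

Payment period 1: opening $4,329.73; interest $77.93 → $4,407.66; payment $489.74; balance $3,917.92
Payment period 2: opening $3,917.92; interest $77.93 → $3,995.85; payment $499.48; balance $3,496.37
Payment period 3: opening $3,496.37; interest $77.93 → $3,574.30; payment $510.61; balance $3,063.69
Payment period 4: opening $3,063.69; interest $77.93 → $3,141.62; payment $523.60; balance $2,618.02
Payment period 5: opening $2,618.02; interest $77.93 → $2,695.95; payment $539.19; balance $2,156.76
Payment period 6: opening $2,156.76; interest $77.93 → $2,234.69; payment $558.67; balance $1,676.02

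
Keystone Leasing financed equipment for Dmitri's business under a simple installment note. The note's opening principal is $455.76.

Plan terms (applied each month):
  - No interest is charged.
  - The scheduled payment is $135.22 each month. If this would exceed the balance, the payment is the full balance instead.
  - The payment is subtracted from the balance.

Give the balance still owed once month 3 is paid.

$50.10

Month 1: opening $455.76; payment $135.22; balance $320.54
Month 2: opening $320.54; payment $135.22; balance $185.32
Month 3: opening $185.32; payment $135.22; balance $50.10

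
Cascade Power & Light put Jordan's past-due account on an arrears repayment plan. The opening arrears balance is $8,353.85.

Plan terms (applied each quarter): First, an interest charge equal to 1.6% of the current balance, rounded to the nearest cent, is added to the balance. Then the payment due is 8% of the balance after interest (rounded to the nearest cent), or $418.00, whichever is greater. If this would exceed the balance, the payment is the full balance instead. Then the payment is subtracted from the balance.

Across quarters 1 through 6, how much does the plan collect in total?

Quarter 1: opening $8,353.85; interest $133.66 → $8,487.51; payment $679.00; balance $7,808.51
Quarter 2: opening $7,808.51; interest $124.94 → $7,933.45; payment $634.68; balance $7,298.77
Quarter 3: opening $7,298.77; interest $116.78 → $7,415.55; payment $593.24; balance $6,822.31
Quarter 4: opening $6,822.31; interest $109.16 → $6,931.47; payment $554.52; balance $6,376.95
Quarter 5: opening $6,376.95; interest $102.03 → $6,478.98; payment $518.32; balance $5,960.66
Quarter 6: opening $5,960.66; interest $95.37 → $6,056.03; payment $484.48; balance $5,571.55
Total paid: $3,464.24

$3,464.24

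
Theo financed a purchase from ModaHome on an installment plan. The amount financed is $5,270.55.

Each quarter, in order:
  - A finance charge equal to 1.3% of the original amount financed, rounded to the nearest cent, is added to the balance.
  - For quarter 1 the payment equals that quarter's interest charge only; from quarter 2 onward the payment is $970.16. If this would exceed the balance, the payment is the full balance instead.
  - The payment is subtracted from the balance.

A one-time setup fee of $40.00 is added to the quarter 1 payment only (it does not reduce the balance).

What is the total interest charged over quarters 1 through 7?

Quarter 1: opening $5,270.55; interest $68.52 → $5,339.07; payment $68.52 (+ $40.00 fee); balance $5,270.55
Quarter 2: opening $5,270.55; interest $68.52 → $5,339.07; payment $970.16; balance $4,368.91
Quarter 3: opening $4,368.91; interest $68.52 → $4,437.43; payment $970.16; balance $3,467.27
Quarter 4: opening $3,467.27; interest $68.52 → $3,535.79; payment $970.16; balance $2,565.63
Quarter 5: opening $2,565.63; interest $68.52 → $2,634.15; payment $970.16; balance $1,663.99
Quarter 6: opening $1,663.99; interest $68.52 → $1,732.51; payment $970.16; balance $762.35
Quarter 7: opening $762.35; interest $68.52 → $830.87; payment $830.87; balance $0.00
Total interest: $68.52 + $68.52 + $68.52 + $68.52 + $68.52 + $68.52 + $68.52 = $479.64

$479.64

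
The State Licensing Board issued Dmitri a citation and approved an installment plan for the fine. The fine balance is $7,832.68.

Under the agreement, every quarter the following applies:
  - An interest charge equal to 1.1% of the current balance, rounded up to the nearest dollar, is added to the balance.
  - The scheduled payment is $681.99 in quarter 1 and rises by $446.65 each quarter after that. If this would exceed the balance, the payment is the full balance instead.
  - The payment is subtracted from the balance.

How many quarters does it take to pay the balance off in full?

# | Opening | Interest | Payment | End bal
1 | $7,832.68 | $87.00 | $681.99 | $7,237.69
2 | $7,237.69 | $80.00 | $1,128.64 | $6,189.05
3 | $6,189.05 | $69.00 | $1,575.29 | $4,682.76
4 | $4,682.76 | $52.00 | $2,021.94 | $2,712.82
5 | $2,712.82 | $30.00 | $2,468.59 | $274.23
6 | $274.23 | $4.00 | $278.23 | $0.00
Balance reaches $0.00 in quarter 6.

6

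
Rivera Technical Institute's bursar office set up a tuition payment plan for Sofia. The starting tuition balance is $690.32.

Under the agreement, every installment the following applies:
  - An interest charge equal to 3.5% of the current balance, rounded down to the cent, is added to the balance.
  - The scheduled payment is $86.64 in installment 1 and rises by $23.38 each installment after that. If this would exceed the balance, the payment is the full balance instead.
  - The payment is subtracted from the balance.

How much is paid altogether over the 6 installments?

Installment 1: opening $690.32; interest $24.16 → $714.48; payment $86.64; balance $627.84
Installment 2: opening $627.84; interest $21.97 → $649.81; payment $110.02; balance $539.79
Installment 3: opening $539.79; interest $18.89 → $558.68; payment $133.40; balance $425.28
Installment 4: opening $425.28; interest $14.88 → $440.16; payment $156.78; balance $283.38
Installment 5: opening $283.38; interest $9.91 → $293.29; payment $180.16; balance $113.13
Installment 6: opening $113.13; interest $3.95 → $117.08; payment $117.08; balance $0.00
Total paid: $784.08

$784.08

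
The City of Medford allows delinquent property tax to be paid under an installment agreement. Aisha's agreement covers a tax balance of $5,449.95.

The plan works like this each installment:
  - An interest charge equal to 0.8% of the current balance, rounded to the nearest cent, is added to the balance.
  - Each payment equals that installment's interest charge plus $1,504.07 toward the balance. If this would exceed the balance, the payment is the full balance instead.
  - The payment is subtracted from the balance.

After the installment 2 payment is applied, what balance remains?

$2,441.81

Installment 1: opening $5,449.95; interest $43.60 → $5,493.55; payment $1,547.67; balance $3,945.88
Installment 2: opening $3,945.88; interest $31.57 → $3,977.45; payment $1,535.64; balance $2,441.81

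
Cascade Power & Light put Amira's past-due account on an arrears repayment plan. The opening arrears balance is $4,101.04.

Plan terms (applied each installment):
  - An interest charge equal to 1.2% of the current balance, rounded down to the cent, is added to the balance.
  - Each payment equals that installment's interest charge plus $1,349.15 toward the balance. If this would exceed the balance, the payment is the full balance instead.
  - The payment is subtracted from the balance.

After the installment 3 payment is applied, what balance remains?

Installment 1: opening $4,101.04; interest $49.21 → $4,150.25; payment $1,398.36; balance $2,751.89
Installment 2: opening $2,751.89; interest $33.02 → $2,784.91; payment $1,382.17; balance $1,402.74
Installment 3: opening $1,402.74; interest $16.83 → $1,419.57; payment $1,365.98; balance $53.59

$53.59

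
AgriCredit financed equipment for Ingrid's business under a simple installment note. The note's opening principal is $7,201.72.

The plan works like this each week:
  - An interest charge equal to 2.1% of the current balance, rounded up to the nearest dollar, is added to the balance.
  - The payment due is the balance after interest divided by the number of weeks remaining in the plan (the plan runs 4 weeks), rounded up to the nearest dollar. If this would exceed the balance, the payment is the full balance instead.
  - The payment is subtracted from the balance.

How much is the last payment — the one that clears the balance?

$1,956.72

Week 1: opening $7,201.72; interest $152.00 → $7,353.72; payment $1,839.00; balance $5,514.72
Week 2: opening $5,514.72; interest $116.00 → $5,630.72; payment $1,877.00; balance $3,753.72
Week 3: opening $3,753.72; interest $79.00 → $3,832.72; payment $1,917.00; balance $1,915.72
Week 4: opening $1,915.72; interest $41.00 → $1,956.72; payment $1,956.72; balance $0.00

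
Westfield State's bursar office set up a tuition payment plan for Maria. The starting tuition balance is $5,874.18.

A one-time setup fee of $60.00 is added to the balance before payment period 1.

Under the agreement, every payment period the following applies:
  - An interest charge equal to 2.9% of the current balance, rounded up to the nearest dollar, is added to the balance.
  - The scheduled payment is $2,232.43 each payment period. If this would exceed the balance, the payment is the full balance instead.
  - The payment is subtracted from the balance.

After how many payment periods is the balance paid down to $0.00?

Payment period 1: opening $5,934.18; interest $173.00 → $6,107.18; payment $2,232.43; balance $3,874.75
Payment period 2: opening $3,874.75; interest $113.00 → $3,987.75; payment $2,232.43; balance $1,755.32
Payment period 3: opening $1,755.32; interest $51.00 → $1,806.32; payment $1,806.32; balance $0.00
Balance reaches $0.00 in payment period 3.

3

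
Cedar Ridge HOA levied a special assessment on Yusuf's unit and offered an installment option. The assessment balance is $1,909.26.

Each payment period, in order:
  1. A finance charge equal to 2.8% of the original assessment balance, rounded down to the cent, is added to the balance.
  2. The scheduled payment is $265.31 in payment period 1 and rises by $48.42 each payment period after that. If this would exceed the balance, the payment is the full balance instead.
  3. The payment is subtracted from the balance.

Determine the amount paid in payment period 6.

$419.21

Payment period 1: $1,909.26 +$53.45 interest = $1,962.71; pay $265.31 → $1,697.40
Payment period 2: $1,697.40 +$53.45 interest = $1,750.85; pay $313.73 → $1,437.12
Payment period 3: $1,437.12 +$53.45 interest = $1,490.57; pay $362.15 → $1,128.42
Payment period 4: $1,128.42 +$53.45 interest = $1,181.87; pay $410.57 → $771.30
Payment period 5: $771.30 +$53.45 interest = $824.75; pay $458.99 → $365.76
Payment period 6: $365.76 +$53.45 interest = $419.21; pay $419.21 → $0.00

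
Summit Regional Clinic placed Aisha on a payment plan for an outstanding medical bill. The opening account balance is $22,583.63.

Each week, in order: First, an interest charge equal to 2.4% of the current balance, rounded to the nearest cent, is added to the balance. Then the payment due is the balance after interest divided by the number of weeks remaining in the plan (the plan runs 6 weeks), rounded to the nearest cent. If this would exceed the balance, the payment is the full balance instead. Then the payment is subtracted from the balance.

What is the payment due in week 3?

$4,041.50

Week 1: opening $22,583.63; interest $542.01 → $23,125.64; payment $3,854.27; balance $19,271.37
Week 2: opening $19,271.37; interest $462.51 → $19,733.88; payment $3,946.78; balance $15,787.10
Week 3: opening $15,787.10; interest $378.89 → $16,165.99; payment $4,041.50; balance $12,124.49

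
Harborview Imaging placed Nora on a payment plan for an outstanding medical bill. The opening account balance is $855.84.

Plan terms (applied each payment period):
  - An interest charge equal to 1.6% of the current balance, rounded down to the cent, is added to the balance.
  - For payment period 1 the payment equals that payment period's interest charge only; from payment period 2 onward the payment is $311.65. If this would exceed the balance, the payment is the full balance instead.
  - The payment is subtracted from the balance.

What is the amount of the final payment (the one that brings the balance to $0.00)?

$259.23

Payment period 1: opening $855.84; interest $13.69 → $869.53; payment $13.69; balance $855.84
Payment period 2: opening $855.84; interest $13.69 → $869.53; payment $311.65; balance $557.88
Payment period 3: opening $557.88; interest $8.92 → $566.80; payment $311.65; balance $255.15
Payment period 4: opening $255.15; interest $4.08 → $259.23; payment $259.23; balance $0.00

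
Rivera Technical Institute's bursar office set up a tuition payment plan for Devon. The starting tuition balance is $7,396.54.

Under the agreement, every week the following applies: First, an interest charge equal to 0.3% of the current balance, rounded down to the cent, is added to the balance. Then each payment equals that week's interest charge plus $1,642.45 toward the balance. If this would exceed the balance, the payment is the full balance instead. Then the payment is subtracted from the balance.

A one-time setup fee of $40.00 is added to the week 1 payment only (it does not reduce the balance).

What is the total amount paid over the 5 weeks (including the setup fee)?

Week 1: $7,396.54 +$22.18 interest = $7,418.72; pay $1,664.63 (+ $40.00 fee) → $5,754.09
Week 2: $5,754.09 +$17.26 interest = $5,771.35; pay $1,659.71 → $4,111.64
Week 3: $4,111.64 +$12.33 interest = $4,123.97; pay $1,654.78 → $2,469.19
Week 4: $2,469.19 +$7.40 interest = $2,476.59; pay $1,649.85 → $826.74
Week 5: $826.74 +$2.48 interest = $829.22; pay $829.22 → $0.00
Total paid: $7,498.19

$7,498.19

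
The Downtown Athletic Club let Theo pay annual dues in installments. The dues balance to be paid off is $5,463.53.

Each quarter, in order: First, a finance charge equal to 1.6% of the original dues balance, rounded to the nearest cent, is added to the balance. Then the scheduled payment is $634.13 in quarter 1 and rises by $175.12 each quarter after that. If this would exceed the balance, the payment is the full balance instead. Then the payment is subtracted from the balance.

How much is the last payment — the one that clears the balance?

# | Opening | Interest | Payment | End bal
1 | $5,463.53 | $87.42 | $634.13 | $4,916.82
2 | $4,916.82 | $87.42 | $809.25 | $4,194.99
3 | $4,194.99 | $87.42 | $984.37 | $3,298.04
4 | $3,298.04 | $87.42 | $1,159.49 | $2,225.97
5 | $2,225.97 | $87.42 | $1,334.61 | $978.78
6 | $978.78 | $87.42 | $1,066.20 | $0.00

$1,066.20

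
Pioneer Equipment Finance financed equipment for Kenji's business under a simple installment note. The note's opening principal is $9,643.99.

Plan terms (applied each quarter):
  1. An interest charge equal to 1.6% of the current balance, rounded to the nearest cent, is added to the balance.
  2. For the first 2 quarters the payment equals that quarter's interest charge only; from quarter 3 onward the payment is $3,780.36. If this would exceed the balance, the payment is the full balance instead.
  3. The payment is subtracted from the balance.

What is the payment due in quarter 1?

# | Opening | Interest | Payment | End bal
1 | $9,643.99 | $154.30 | $154.30 | $9,643.99

$154.30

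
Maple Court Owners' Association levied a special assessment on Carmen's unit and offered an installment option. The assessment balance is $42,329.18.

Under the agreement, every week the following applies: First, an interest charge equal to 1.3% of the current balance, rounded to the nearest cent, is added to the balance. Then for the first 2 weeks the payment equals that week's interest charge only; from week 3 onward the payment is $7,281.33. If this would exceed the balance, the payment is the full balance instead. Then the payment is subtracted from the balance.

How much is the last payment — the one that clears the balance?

$615.25

Week 1: $42,329.18 +$550.28 interest = $42,879.46; pay $550.28 → $42,329.18
Week 2: $42,329.18 +$550.28 interest = $42,879.46; pay $550.28 → $42,329.18
Week 3: $42,329.18 +$550.28 interest = $42,879.46; pay $7,281.33 → $35,598.13
Week 4: $35,598.13 +$462.78 interest = $36,060.91; pay $7,281.33 → $28,779.58
Week 5: $28,779.58 +$374.13 interest = $29,153.71; pay $7,281.33 → $21,872.38
Week 6: $21,872.38 +$284.34 interest = $22,156.72; pay $7,281.33 → $14,875.39
Week 7: $14,875.39 +$193.38 interest = $15,068.77; pay $7,281.33 → $7,787.44
Week 8: $7,787.44 +$101.24 interest = $7,888.68; pay $7,281.33 → $607.35
Week 9: $607.35 +$7.90 interest = $615.25; pay $615.25 → $0.00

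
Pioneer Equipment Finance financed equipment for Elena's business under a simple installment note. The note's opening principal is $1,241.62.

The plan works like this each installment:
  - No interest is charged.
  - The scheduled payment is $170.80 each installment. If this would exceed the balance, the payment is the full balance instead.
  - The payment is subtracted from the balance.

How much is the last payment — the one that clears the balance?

Installment 1: opening $1,241.62; payment $170.80; balance $1,070.82
Installment 2: opening $1,070.82; payment $170.80; balance $900.02
Installment 3: opening $900.02; payment $170.80; balance $729.22
Installment 4: opening $729.22; payment $170.80; balance $558.42
Installment 5: opening $558.42; payment $170.80; balance $387.62
Installment 6: opening $387.62; payment $170.80; balance $216.82
Installment 7: opening $216.82; payment $170.80; balance $46.02
Installment 8: opening $46.02; payment $46.02; balance $0.00

$46.02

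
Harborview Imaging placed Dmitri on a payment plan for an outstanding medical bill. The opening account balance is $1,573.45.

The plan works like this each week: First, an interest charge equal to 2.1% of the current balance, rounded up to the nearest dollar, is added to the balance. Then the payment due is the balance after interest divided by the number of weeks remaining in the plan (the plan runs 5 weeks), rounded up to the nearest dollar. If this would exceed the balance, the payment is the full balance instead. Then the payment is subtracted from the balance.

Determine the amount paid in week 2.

# | Opening | Interest | Payment | End bal
1 | $1,573.45 | $34.00 | $322.00 | $1,285.45
2 | $1,285.45 | $27.00 | $329.00 | $983.45

$329.00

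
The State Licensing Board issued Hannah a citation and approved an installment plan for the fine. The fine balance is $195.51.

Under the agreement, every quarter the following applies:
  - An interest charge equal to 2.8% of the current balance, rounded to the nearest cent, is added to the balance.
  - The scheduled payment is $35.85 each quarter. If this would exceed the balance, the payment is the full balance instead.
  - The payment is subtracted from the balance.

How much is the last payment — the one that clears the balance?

$0.01

Quarter 1: $195.51 +$5.47 interest = $200.98; pay $35.85 → $165.13
Quarter 2: $165.13 +$4.62 interest = $169.75; pay $35.85 → $133.90
Quarter 3: $133.90 +$3.75 interest = $137.65; pay $35.85 → $101.80
Quarter 4: $101.80 +$2.85 interest = $104.65; pay $35.85 → $68.80
Quarter 5: $68.80 +$1.93 interest = $70.73; pay $35.85 → $34.88
Quarter 6: $34.88 +$0.98 interest = $35.86; pay $35.85 → $0.01
Quarter 7: $0.01 +$0.00 interest = $0.01; pay $0.01 → $0.00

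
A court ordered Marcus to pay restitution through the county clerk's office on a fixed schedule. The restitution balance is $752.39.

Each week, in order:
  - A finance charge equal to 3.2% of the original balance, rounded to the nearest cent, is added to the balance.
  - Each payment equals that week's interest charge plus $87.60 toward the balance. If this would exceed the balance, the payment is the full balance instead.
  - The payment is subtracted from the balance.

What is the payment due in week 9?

$75.67

# | Opening | Interest | Payment | End bal
1 | $752.39 | $24.08 | $111.68 | $664.79
2 | $664.79 | $24.08 | $111.68 | $577.19
3 | $577.19 | $24.08 | $111.68 | $489.59
4 | $489.59 | $24.08 | $111.68 | $401.99
5 | $401.99 | $24.08 | $111.68 | $314.39
6 | $314.39 | $24.08 | $111.68 | $226.79
7 | $226.79 | $24.08 | $111.68 | $139.19
8 | $139.19 | $24.08 | $111.68 | $51.59
9 | $51.59 | $24.08 | $75.67 | $0.00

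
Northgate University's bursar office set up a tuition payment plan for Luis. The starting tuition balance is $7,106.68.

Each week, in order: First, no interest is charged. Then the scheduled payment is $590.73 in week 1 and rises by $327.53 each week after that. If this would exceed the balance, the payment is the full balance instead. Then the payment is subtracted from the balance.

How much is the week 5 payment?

$1,900.85

Week 1: opening $7,106.68; payment $590.73; balance $6,515.95
Week 2: opening $6,515.95; payment $918.26; balance $5,597.69
Week 3: opening $5,597.69; payment $1,245.79; balance $4,351.90
Week 4: opening $4,351.90; payment $1,573.32; balance $2,778.58
Week 5: opening $2,778.58; payment $1,900.85; balance $877.73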